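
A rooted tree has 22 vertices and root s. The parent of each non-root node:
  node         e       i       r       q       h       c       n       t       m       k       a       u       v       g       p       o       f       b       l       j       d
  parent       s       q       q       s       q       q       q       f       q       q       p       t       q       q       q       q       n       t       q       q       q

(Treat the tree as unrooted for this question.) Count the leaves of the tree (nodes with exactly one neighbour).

16

Exactly 16 nodes have a single neighbour: a, b, c, d, e, g, h, i, j, k, l, m, o, r, u, v.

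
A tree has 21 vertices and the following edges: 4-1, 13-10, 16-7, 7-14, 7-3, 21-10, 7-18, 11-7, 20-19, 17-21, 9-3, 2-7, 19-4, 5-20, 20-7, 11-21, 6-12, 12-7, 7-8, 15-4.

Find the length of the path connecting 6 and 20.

The path is 6 - 12 - 7 - 20, which has 3 edges.

3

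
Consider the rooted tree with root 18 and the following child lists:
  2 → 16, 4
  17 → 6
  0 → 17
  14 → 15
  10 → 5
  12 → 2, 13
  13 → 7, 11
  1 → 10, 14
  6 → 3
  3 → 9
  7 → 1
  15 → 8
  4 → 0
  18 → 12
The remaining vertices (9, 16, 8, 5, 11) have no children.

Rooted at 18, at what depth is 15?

6

Climbing from 15 to the root: 15 → 14 → 1 → 7 → 13 → 12 → 18. That's 6 steps.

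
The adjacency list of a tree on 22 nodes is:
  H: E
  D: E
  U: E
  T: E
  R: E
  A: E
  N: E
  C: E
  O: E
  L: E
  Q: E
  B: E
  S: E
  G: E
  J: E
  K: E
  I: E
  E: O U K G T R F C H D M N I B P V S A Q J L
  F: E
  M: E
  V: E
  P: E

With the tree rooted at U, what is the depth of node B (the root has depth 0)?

Climbing from B to the root: B – E – U. That's 2 steps.

2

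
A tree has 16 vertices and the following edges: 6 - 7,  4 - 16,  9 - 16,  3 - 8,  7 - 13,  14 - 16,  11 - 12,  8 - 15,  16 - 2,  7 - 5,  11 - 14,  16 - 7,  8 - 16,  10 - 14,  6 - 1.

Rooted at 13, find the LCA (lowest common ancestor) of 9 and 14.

Path 9→root: 9 16 7 13; path 14→root: 14 16 7 13.
First common node: 16.

16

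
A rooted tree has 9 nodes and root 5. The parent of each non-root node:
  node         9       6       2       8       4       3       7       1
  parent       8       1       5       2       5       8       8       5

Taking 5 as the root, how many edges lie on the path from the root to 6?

Climbing from 6 to the root: 6 – 1 – 5. That's 2 steps.

2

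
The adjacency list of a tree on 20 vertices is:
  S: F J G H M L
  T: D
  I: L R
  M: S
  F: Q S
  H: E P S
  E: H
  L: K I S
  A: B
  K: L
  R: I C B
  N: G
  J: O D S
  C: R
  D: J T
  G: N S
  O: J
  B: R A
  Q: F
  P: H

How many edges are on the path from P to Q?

Walking from P: P - H - S - F - Q. Length 4.

4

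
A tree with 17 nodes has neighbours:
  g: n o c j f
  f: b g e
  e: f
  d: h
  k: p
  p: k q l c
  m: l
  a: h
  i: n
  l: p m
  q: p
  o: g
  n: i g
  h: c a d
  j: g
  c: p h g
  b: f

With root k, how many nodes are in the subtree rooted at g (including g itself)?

8

Descendants of g (including itself): g, n, f, o, j, i, e, b. That's 8.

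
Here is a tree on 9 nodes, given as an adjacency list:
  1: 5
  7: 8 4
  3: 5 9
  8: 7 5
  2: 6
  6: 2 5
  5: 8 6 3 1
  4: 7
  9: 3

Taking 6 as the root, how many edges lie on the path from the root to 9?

Climbing from 9 to the root: 9 – 3 – 5 – 6. That's 3 steps.

3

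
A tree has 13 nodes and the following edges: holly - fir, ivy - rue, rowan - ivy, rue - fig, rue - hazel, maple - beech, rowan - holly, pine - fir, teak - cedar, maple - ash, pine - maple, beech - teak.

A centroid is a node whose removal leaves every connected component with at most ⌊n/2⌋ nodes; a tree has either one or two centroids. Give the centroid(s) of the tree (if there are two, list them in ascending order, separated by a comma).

fir

Removing fir splits the tree into components of sizes 6, 6; the largest is 6 ≤ ⌊13/2⌋ = 6.
Every other node leaves some component of size > 6, so the centroid is unique.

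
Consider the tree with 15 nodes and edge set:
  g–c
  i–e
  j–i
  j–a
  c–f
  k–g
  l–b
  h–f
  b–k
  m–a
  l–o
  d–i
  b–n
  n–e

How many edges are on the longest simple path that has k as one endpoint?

Distances from k peak at 7, attained at m.
k–b–n–e–i–j–a–m

7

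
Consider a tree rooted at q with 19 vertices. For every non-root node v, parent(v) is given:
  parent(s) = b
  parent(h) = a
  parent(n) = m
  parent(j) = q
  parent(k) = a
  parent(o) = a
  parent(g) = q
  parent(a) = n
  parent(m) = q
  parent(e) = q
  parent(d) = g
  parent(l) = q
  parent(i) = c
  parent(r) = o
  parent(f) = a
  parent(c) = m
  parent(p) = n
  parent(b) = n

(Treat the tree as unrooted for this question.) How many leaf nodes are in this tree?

11

The leaves are d, e, f, h, i, j, k, l, p, r, s.
That is 11 leaves.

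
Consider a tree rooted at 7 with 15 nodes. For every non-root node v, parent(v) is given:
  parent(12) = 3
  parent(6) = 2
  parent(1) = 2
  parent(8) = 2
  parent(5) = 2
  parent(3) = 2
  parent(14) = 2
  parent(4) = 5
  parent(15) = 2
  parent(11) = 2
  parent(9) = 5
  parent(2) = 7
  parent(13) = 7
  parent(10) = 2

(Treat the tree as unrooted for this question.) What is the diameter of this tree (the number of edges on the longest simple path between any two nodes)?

BFS from 12 reaches 4 last, at distance 4; BFS from 4 confirms no node is farther.
Path: 12 - 3 - 2 - 5 - 4.

4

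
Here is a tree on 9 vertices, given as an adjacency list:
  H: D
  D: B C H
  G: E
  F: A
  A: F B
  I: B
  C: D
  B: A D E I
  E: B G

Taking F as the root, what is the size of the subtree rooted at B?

7

Descendants of B (including itself): B, E, D, I, G, C, H. That's 7.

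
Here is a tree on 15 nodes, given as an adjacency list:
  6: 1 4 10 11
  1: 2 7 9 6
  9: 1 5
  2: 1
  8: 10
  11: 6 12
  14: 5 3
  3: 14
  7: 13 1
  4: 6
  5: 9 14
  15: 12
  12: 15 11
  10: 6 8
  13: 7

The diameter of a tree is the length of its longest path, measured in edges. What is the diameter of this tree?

Starting from 15, a farthest node is 3 at distance 8.
One longest path: 15-12-11-6-1-9-5-14-3.
So the diameter is 8.

8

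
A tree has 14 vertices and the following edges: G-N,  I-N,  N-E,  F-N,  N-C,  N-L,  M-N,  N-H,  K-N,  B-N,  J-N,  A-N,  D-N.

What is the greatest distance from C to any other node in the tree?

2

The node farthest from C is K (H, L, I, M, F, J, D, E, A, B, G also at distance 2), via C–N–K — 2 edges.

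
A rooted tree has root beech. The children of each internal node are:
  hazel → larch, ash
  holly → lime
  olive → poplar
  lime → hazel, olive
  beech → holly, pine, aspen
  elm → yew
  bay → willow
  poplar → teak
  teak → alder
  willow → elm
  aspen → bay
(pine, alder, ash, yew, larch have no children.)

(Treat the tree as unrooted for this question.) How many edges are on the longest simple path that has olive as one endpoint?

8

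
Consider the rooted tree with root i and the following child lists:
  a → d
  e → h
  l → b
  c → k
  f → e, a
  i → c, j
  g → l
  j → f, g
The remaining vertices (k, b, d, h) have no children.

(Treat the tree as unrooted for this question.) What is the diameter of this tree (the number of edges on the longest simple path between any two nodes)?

BFS from b reaches h last, at distance 6; BFS from h confirms no node is farther.
Path: b - l - g - j - f - e - h.

6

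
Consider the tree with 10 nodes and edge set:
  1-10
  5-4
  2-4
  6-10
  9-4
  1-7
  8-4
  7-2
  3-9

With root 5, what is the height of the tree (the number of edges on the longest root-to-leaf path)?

6

6 sits deepest: 5–4–2–7–1–10–6 — 6 edges from the root.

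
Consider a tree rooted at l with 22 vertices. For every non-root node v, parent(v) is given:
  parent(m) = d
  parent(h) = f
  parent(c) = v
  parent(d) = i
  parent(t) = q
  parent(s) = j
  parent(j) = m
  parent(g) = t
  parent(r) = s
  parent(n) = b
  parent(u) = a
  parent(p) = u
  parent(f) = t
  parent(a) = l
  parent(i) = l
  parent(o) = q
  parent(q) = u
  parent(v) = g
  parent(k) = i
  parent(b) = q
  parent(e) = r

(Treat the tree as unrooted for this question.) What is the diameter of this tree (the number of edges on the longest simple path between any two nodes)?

A longest path is e - r - s - j - m - d - i - l - a - u - q - t - g - v - c, with 14 edges.

14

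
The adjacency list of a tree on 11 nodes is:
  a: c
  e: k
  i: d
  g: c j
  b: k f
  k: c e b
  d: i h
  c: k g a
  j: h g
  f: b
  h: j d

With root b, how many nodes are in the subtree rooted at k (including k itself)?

9

k's subtree: {k, c, e, g, a, j, h, d, i}, size 9.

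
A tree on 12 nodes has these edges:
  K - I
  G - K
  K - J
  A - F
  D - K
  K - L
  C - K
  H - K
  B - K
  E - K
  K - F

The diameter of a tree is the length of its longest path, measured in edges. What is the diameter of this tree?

A longest path is A-F-K-C, with 3 edges.

3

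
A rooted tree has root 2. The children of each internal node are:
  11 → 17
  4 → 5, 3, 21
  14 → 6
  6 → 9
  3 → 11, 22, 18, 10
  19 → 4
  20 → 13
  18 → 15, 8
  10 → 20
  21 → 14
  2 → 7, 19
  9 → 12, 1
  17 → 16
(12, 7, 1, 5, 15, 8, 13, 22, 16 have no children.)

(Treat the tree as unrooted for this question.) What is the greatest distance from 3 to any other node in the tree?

Distances from 3 peak at 6, attained at 12 (1 also at distance 6).
3 – 4 – 21 – 14 – 6 – 9 – 12

6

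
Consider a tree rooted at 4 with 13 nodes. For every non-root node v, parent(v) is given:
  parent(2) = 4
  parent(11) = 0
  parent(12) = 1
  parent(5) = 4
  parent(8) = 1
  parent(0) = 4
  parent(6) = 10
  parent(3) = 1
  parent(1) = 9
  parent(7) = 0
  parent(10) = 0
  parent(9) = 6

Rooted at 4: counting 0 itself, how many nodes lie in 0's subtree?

10

Descendants of 0 (including itself): 0, 10, 11, 7, 6, 9, 1, 3, 8, 12. That's 10.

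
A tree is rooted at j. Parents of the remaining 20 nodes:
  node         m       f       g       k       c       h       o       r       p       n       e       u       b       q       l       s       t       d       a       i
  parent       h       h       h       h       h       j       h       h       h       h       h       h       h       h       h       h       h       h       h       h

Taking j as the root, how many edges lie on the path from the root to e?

j – h – e — 2 edges.

2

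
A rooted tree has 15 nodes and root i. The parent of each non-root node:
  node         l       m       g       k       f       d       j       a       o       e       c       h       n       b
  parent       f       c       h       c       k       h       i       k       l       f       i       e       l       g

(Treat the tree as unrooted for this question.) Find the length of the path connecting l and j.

Walking from l: l – f – k – c – i – j. Length 5.

5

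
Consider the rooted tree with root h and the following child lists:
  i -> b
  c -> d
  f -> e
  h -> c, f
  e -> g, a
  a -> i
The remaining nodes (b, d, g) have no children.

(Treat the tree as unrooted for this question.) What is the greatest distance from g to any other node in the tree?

5

Distances from g peak at 5, attained at d.
g-e-f-h-c-d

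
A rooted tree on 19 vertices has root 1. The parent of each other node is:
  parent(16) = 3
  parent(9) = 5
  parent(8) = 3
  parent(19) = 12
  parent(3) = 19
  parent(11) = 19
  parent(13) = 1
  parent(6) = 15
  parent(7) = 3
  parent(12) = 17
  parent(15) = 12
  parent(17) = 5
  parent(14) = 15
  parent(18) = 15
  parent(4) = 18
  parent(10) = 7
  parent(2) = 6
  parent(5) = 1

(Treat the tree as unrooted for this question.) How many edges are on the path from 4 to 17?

The path is 4 – 18 – 15 – 12 – 17, which has 4 edges.

4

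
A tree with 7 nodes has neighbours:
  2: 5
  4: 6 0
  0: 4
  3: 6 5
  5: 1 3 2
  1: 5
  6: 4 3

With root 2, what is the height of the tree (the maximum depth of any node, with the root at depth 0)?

5

0 sits deepest: 2 – 5 – 3 – 6 – 4 – 0 — 5 edges from the root.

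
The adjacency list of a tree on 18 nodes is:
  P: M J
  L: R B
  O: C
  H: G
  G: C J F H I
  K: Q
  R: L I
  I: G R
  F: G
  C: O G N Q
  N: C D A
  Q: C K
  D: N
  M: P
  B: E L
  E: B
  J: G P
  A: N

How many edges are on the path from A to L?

6

The path is A–N–C–G–I–R–L, which has 6 edges.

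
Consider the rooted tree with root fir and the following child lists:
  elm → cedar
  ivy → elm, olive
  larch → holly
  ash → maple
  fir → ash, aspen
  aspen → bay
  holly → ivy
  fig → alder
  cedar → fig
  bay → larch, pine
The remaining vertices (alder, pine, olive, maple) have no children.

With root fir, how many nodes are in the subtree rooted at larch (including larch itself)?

The subtree rooted at larch contains: larch, holly, ivy, elm, olive, cedar, fig, alder — 8 nodes.

8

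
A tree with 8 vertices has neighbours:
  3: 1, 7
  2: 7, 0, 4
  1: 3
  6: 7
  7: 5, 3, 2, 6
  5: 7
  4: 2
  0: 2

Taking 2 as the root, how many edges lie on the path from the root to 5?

Path from 2 to 5: 2 → 7 → 5, which has 2 edges.

2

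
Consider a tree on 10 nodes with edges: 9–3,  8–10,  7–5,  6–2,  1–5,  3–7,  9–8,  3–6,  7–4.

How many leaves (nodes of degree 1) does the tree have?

4

Degree-1 nodes: 1, 2, 4, 10 — 4 of them.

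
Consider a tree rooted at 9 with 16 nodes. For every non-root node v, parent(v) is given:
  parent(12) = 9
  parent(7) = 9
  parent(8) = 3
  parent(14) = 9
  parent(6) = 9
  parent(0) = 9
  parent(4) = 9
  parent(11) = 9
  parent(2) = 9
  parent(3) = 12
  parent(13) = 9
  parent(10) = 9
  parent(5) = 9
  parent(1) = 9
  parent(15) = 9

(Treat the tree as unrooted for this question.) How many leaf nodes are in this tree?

Exactly 13 nodes have a single neighbour: 0, 1, 2, 4, 5, 6, 7, 8, 10, 11, 13, 14, 15.

13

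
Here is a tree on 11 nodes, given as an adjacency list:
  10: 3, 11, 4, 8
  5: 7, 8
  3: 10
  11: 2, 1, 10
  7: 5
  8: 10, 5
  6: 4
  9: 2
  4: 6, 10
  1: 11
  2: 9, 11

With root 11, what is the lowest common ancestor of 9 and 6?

Ancestors of 9 (toward the root): 9, 2, 11.
Ancestors of 6: 6, 4, 10, 11.
The deepest node appearing in both lists is 11.

11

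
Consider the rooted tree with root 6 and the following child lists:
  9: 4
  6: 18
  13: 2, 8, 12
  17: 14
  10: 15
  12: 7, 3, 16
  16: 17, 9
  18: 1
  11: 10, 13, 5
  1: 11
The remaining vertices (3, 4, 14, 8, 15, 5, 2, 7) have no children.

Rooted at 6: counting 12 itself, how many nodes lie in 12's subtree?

8

The subtree rooted at 12 contains: 12, 3, 16, 7, 17, 9, 14, 4 — 8 nodes.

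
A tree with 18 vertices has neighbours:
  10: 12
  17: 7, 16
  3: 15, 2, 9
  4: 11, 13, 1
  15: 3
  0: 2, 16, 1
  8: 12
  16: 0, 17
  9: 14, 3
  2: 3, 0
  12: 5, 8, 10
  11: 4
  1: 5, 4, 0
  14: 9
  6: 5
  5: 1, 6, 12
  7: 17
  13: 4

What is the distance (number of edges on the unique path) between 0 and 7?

The path is 0–16–17–7, which has 3 edges.

3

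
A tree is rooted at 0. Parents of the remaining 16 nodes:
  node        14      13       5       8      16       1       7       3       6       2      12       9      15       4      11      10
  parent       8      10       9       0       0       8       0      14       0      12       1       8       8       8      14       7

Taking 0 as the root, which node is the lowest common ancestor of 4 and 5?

Path 4→root: 4 8 0; path 5→root: 5 9 8 0.
First common node: 8.

8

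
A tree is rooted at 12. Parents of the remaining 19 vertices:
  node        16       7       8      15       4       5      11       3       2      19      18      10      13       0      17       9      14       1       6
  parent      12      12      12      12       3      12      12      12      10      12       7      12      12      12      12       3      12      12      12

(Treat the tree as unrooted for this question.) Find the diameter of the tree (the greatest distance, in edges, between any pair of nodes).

Starting from 9, a farthest node is 18 at distance 4.
One longest path: 9 - 3 - 12 - 7 - 18.
So the diameter is 4.

4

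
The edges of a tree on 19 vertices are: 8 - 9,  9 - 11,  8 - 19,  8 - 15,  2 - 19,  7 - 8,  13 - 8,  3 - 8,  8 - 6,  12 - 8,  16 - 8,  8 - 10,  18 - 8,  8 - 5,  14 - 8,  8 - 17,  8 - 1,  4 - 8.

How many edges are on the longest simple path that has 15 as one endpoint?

3

The node farthest from 15 is 2 (11 also at distance 3), via 15-8-19-2 — 3 edges.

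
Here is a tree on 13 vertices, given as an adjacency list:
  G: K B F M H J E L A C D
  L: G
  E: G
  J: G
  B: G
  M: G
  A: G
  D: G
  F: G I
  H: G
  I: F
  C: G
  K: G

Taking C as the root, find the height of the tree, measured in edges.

3

A deepest node is I, reached by C → G → F → I.
That path has 3 edges, so the height is 3.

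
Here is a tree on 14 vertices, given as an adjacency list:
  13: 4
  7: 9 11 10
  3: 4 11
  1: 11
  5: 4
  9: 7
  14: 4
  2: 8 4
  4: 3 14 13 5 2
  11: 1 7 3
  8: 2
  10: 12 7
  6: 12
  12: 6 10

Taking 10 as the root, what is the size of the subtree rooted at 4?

6

Descendants of 4 (including itself): 4, 2, 5, 14, 13, 8. That's 6.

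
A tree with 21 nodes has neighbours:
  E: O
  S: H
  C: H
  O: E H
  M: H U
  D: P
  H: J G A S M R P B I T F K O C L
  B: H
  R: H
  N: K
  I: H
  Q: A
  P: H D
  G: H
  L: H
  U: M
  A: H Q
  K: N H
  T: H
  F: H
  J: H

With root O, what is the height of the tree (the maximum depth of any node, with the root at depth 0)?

A deepest node is U, reached by O → H → M → U.
That path has 3 edges, so the height is 3.

3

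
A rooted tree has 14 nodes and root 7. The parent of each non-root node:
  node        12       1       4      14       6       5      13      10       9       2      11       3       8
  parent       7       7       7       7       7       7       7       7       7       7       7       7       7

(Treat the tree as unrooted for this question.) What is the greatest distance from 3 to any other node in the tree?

Distances from 3 peak at 2, attained at 9 (11, 12, 10, 8, 2, 6, 4, 5, 1, 14, 13 also at distance 2).
3 – 7 – 9

2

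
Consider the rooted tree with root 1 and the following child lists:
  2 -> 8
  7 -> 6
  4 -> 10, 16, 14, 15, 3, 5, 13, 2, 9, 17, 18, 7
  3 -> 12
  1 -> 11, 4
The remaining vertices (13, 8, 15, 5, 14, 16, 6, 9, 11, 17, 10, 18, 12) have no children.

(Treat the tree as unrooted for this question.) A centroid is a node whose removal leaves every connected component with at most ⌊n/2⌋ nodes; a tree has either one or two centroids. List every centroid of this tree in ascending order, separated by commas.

4

If 4 is removed the pieces have sizes 2, 2, 2, 2, 1, 1, 1, 1, 1, 1, 1, 1, 1, all ≤ ⌊18/2⌋ = 9.
No neighbour of 4 does as well, so 4 is the unique centroid.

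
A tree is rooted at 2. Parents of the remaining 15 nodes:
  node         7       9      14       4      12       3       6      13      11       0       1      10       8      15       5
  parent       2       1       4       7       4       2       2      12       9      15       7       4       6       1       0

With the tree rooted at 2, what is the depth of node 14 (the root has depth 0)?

2–7–4–14 — 3 edges.

3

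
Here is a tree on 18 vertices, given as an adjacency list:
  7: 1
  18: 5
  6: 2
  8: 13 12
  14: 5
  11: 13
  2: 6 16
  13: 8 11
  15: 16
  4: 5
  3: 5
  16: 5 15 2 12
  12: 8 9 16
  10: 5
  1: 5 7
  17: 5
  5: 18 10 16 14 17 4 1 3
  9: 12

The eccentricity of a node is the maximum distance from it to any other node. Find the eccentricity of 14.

The node farthest from 14 is 11, via 14 – 5 – 16 – 12 – 8 – 13 – 11 — 6 edges.

6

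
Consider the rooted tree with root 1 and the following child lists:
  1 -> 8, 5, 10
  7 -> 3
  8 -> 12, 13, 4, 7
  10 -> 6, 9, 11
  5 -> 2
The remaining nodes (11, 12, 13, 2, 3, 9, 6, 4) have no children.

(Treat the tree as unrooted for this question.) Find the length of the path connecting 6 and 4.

4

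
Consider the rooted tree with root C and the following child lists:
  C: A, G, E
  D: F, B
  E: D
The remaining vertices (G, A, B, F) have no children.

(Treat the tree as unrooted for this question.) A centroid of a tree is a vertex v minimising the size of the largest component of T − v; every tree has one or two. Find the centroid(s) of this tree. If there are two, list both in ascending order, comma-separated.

Delete E: the remaining components have sizes 3, 3. Max 3 ≤ 3, so E is a centroid.
Every other node leaves some component of size > 3, so the centroid is unique.

E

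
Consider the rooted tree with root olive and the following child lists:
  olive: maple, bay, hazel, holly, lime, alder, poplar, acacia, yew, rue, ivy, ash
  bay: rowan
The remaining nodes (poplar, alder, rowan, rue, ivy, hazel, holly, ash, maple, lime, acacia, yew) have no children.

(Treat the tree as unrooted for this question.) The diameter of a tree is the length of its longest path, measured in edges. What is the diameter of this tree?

A longest path is rowan-bay-olive-poplar, with 3 edges.

3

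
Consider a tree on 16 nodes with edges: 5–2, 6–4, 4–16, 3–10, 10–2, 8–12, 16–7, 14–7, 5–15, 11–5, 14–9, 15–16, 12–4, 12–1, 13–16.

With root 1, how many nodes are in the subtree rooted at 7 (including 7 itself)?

7's subtree: {7, 14, 9}, size 3.

3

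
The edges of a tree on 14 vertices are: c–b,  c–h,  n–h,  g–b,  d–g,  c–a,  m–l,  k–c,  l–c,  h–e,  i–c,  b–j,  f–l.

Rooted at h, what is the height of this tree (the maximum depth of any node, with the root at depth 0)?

4

A deepest node is d, reached by h – c – b – g – d.
That path has 4 edges, so the height is 4.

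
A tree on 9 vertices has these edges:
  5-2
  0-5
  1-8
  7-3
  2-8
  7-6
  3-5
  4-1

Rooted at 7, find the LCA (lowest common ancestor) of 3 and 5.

Ancestors of 3 (toward the root): 3, 7.
Ancestors of 5: 5, 3, 7.
The deepest node appearing in both lists is 3.

3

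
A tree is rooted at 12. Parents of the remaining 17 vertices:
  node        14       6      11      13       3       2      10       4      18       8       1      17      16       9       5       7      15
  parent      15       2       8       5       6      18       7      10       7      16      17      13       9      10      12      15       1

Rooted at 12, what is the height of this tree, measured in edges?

The longest root-to-leaf path is 12–5–13–17–1–15–7–10–9–16–8–11 (11 edges).

11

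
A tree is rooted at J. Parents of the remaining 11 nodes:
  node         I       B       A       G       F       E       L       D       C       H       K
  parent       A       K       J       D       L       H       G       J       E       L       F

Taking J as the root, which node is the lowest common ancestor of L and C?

L's ancestor chain is L, G, D, J and C's is C, E, H, L, G, D, J; they first meet at L.

L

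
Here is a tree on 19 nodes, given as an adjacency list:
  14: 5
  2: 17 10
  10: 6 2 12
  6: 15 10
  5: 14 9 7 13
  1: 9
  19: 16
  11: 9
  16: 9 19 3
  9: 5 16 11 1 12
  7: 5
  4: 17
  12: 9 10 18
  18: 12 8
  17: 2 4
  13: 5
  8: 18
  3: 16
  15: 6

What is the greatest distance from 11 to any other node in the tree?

6

A farthest node from 11 is 4.
The path 11 – 9 – 12 – 10 – 2 – 17 – 4 has 6 edges.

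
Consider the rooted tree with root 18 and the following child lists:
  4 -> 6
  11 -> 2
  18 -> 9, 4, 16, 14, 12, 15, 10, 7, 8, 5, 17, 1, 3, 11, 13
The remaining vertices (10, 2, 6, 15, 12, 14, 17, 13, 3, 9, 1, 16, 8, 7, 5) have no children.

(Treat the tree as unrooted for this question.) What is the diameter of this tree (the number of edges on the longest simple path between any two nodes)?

4

BFS from 6 reaches 2 last, at distance 4; BFS from 2 confirms no node is farther.
Path: 6 – 4 – 18 – 11 – 2.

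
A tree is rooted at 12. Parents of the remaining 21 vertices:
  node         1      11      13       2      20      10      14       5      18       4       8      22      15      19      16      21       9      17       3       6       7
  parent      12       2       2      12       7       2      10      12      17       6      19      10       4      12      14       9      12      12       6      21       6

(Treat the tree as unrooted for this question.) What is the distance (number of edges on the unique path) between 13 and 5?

13 – 2 – 12 – 5: 3 edges.

3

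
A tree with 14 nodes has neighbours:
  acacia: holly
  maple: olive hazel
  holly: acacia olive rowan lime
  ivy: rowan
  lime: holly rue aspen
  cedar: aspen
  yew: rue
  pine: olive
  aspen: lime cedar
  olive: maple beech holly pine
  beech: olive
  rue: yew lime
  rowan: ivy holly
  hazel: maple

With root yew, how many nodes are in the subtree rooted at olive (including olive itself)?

olive's subtree: {olive, maple, beech, pine, hazel}, size 5.

5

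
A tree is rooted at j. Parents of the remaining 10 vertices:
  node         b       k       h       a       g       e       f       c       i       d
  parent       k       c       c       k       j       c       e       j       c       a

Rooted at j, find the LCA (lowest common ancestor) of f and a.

Ancestors of f (toward the root): f, e, c, j.
Ancestors of a: a, k, c, j.
The deepest node appearing in both lists is c.

c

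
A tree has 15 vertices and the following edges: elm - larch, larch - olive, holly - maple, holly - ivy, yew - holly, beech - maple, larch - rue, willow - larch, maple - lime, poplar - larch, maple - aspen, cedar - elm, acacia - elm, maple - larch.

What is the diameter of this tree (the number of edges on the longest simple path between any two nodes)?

5

Starting from acacia, a farthest node is yew at distance 5.
One longest path: acacia - elm - larch - maple - holly - yew.
So the diameter is 5.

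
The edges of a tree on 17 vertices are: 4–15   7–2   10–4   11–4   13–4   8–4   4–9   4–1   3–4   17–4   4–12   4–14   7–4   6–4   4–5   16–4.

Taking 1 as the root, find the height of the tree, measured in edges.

3

A deepest node is 2, reached by 1 → 4 → 7 → 2.
That path has 3 edges, so the height is 3.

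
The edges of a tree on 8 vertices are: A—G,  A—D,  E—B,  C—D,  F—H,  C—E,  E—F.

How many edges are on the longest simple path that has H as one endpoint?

Distances from H peak at 6, attained at G.
H-F-E-C-D-A-G

6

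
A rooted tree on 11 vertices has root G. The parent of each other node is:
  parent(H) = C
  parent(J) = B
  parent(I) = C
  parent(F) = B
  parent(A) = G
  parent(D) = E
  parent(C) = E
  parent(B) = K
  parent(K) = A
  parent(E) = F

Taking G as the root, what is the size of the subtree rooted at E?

The subtree rooted at E contains: E, C, D, I, H — 5 nodes.

5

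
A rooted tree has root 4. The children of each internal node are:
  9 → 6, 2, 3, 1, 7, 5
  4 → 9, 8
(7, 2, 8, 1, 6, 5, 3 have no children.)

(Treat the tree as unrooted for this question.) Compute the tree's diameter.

BFS from 8 reaches 7 last, at distance 3; BFS from 7 confirms no node is farther.
Path: 8-4-9-7.

3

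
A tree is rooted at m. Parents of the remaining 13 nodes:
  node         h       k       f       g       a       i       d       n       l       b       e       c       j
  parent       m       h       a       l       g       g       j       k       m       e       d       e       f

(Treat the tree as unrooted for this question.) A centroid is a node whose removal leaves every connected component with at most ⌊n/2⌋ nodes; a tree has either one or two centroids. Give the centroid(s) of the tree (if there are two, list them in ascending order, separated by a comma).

a, g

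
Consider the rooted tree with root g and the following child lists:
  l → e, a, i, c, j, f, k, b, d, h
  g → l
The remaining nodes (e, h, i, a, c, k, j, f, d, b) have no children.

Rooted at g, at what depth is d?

Path from g to d: g → l → d, which has 2 edges.

2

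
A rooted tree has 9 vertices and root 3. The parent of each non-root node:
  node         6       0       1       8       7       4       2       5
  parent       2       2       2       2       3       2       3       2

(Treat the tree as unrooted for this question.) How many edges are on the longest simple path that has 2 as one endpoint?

A farthest node from 2 is 7.
The path 2–3–7 has 2 edges.

2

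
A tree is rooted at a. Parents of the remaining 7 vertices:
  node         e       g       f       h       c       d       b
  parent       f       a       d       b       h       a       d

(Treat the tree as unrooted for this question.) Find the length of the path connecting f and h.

f - d - b - h: 3 edges.

3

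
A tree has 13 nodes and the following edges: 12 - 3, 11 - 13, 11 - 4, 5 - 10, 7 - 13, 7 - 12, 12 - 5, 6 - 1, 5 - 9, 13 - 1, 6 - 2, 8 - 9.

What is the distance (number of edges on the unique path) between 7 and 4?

The path is 7–13–11–4, which has 3 edges.

3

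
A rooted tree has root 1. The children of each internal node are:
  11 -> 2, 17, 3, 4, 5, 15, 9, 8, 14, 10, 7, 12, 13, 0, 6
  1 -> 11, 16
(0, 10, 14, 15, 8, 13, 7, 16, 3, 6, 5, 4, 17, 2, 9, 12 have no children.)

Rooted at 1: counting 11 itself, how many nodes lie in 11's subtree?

16

Descendants of 11 (including itself): 11, 5, 17, 6, 4, 14, 12, 10, 13, 9, 7, 15, 8, 0, 2, 3. That's 16.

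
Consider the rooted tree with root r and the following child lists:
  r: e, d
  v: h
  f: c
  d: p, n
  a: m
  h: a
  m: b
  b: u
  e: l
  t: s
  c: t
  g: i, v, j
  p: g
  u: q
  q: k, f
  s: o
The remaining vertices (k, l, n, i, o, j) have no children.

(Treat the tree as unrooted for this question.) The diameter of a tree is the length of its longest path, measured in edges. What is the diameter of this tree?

Starting from o, a farthest node is l at distance 17.
One longest path: o-s-t-c-f-q-u-b-m-a-h-v-g-p-d-r-e-l.
So the diameter is 17.

17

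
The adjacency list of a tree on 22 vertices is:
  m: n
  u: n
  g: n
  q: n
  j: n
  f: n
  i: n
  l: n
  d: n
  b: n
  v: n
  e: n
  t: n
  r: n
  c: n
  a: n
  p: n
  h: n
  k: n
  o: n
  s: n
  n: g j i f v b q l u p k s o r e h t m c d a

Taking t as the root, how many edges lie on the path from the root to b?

Path from t to b: t–n–b, which has 2 edges.

2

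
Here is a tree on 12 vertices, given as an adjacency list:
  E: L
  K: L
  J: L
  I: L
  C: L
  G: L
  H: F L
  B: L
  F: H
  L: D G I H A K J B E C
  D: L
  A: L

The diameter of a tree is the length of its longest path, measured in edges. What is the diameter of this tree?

A longest path is F - H - L - I, with 3 edges.

3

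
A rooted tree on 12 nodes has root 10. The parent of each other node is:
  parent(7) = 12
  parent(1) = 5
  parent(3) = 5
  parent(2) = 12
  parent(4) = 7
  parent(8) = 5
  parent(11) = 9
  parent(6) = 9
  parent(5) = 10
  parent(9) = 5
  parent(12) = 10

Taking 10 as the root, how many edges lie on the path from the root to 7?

Climbing from 7 to the root: 7–12–10. That's 2 steps.

2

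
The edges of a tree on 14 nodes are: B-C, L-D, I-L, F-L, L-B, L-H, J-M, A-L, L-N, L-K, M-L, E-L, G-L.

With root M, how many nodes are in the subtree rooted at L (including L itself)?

The subtree rooted at L contains: L, A, B, E, H, G, N, D, F, K, I, C — 12 nodes.

12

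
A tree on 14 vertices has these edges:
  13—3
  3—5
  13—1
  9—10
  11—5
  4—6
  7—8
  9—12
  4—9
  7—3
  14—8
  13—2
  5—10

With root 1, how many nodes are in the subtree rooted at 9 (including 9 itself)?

4

The subtree rooted at 9 contains: 9, 12, 4, 6 — 4 nodes.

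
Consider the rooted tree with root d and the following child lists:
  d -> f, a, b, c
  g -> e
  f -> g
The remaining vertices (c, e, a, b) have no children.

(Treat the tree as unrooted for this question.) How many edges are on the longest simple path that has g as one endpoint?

3

The node farthest from g is a (b, c also at distance 3), via g–f–d–a — 3 edges.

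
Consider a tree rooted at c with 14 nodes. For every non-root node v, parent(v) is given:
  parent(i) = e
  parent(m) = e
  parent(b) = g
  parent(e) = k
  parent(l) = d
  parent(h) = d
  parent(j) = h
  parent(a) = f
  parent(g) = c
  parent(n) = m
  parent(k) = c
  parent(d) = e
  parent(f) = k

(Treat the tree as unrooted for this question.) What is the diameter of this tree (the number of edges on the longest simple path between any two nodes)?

BFS from b reaches j last, at distance 7; BFS from j confirms no node is farther.
Path: b – g – c – k – e – d – h – j.

7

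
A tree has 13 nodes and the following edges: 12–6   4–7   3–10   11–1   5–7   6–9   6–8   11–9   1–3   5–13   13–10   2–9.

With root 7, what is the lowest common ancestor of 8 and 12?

6

8's ancestor chain is 8, 6, 9, 11, 1, 3, 10, 13, 5, 7 and 12's is 12, 6, 9, 11, 1, 3, 10, 13, 5, 7; they first meet at 6.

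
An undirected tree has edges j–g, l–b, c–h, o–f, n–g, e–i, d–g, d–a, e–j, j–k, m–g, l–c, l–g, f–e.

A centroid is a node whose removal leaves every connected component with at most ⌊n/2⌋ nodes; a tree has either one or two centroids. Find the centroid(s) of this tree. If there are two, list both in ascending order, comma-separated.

g

Removing g splits the tree into components of sizes 6, 4, 2, 1, 1; the largest is 6 ≤ ⌊15/2⌋ = 7.
Every other node leaves some component of size > 7, so the centroid is unique.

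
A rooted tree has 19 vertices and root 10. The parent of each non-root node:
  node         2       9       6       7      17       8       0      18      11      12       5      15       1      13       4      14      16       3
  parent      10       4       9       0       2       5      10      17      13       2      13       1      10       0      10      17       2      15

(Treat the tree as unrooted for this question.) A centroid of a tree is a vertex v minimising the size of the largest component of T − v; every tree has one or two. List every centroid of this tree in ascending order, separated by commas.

Removing 10 splits the tree into components of sizes 6, 6, 3, 3; the largest is 6 ≤ ⌊19/2⌋ = 9.
Every other node leaves some component of size > 9, so the centroid is unique.

10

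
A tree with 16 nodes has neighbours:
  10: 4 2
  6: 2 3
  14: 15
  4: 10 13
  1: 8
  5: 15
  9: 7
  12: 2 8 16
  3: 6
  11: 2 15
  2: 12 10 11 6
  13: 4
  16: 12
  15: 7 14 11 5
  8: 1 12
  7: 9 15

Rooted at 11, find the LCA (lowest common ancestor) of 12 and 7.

Path 12→root: 12 2 11; path 7→root: 7 15 11.
First common node: 11.

11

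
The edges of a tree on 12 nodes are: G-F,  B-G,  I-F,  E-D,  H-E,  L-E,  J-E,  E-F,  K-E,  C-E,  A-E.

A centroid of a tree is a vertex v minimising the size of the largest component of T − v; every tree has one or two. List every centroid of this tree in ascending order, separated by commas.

Removing E splits the tree into components of sizes 4, 1, 1, 1, 1, 1, 1, 1; the largest is 4 ≤ ⌊12/2⌋ = 6.
No neighbour of E does as well, so E is the unique centroid.

E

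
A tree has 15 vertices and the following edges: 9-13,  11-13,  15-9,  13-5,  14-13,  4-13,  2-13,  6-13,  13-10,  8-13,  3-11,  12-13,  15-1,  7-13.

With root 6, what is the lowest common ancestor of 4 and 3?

13

Ancestors of 4 (toward the root): 4, 13, 6.
Ancestors of 3: 3, 11, 13, 6.
The deepest node appearing in both lists is 13.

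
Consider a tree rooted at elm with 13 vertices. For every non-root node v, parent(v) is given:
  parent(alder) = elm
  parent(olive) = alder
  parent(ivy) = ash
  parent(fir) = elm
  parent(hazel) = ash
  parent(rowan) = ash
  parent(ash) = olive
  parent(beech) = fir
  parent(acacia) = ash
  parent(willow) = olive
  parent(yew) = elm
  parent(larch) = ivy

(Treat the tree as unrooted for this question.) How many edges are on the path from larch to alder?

The path is larch – ivy – ash – olive – alder, which has 4 edges.

4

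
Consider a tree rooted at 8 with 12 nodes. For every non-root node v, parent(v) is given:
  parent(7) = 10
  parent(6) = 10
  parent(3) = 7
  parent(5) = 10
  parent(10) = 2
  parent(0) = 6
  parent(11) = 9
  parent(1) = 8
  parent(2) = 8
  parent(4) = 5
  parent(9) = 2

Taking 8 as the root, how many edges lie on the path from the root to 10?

2

Climbing from 10 to the root: 10 → 2 → 8. That's 2 steps.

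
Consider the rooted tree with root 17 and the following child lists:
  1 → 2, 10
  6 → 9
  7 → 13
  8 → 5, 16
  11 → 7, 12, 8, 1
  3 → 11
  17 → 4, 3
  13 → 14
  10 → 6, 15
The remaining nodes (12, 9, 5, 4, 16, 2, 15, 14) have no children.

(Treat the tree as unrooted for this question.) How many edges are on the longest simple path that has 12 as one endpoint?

The node farthest from 12 is 9, via 12-11-1-10-6-9 — 5 edges.

5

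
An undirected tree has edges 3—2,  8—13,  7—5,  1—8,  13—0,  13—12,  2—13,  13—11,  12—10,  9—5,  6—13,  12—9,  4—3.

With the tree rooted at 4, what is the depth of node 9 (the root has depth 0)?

5

Climbing from 9 to the root: 9 – 12 – 13 – 2 – 3 – 4. That's 5 steps.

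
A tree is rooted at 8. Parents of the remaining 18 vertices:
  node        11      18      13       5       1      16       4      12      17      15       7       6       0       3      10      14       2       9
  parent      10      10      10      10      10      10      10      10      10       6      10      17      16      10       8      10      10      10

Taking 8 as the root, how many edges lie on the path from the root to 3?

2

Climbing from 3 to the root: 3 – 10 – 8. That's 2 steps.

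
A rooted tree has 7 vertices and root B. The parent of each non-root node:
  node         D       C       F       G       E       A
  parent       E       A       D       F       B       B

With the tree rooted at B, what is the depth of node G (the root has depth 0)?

B – E – D – F – G — 4 edges.

4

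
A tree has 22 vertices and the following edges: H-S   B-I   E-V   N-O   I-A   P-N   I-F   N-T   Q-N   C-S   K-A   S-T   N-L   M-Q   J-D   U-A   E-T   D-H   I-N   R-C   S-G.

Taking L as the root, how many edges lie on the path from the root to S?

Path from L to S: L–N–T–S, which has 3 edges.

3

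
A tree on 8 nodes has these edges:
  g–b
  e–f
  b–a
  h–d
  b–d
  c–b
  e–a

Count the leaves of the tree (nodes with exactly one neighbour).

4

The leaves are c, f, g, h.
That is 4 leaves.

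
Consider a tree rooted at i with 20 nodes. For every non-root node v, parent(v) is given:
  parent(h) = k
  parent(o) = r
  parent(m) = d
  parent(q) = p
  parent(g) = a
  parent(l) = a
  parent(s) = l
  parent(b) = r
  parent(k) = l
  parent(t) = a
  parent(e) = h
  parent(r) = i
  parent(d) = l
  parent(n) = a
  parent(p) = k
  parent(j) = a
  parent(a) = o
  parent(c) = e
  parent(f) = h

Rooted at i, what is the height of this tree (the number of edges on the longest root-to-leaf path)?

8

A deepest node is c, reached by i–r–o–a–l–k–h–e–c.
That path has 8 edges, so the height is 8.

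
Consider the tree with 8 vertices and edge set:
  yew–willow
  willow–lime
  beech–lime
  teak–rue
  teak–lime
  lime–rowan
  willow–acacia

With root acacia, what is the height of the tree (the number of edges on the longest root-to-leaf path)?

The longest root-to-leaf path is acacia–willow–lime–teak–rue (4 edges).

4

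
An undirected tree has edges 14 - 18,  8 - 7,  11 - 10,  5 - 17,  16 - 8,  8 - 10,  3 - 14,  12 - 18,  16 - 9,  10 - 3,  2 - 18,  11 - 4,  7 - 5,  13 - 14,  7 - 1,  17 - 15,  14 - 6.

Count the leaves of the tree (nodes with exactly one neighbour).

8

The leaves are 1, 2, 4, 6, 9, 12, 13, 15.
That is 8 leaves.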